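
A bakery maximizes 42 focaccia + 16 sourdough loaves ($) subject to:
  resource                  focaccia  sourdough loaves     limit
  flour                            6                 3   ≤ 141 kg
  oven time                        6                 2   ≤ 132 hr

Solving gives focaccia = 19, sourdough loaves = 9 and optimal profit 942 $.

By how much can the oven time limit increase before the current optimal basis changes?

9

Binding constraints: flour, oven time. The basis is B = [[6,3],[6,2]] with det -6.
Per unit increase in oven time, x* moves by d = (0.5, -1).
The basis stays optimal until sourdough loaves reaches 0; allowable increase = 9 hr.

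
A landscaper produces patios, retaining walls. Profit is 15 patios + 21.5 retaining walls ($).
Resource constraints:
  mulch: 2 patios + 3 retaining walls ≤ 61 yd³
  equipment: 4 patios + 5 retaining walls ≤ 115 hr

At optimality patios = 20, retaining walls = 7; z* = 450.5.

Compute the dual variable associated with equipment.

1

Both mulch and equipment are binding at x*.
From A_Bᵀ y = c: 2·y_mulch + 4·y_equipment = 15; 3·y_mulch + 5·y_equipment = 21.5.
Solving: y_mulch = 5.5, y_equipment = 1.
Shadow price of equipment = 1.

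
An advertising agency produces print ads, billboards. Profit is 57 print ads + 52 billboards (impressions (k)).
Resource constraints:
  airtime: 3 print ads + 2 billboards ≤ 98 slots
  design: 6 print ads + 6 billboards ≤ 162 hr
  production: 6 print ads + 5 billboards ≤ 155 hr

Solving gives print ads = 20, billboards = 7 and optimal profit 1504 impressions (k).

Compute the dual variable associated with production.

5

At the optimum: airtime uses 74 of 98 (slack = 24); design uses 162 of 162 (binding); production uses 155 of 155 (binding).
Slack constraints have shadow price 0 (complementary slackness).
From A_Bᵀ y = c: 6·y_design + 6·y_production = 57; 6·y_design + 5·y_production = 52.
→ y_design = 4.5 and y_production = 5.
Shadow price of production = 5.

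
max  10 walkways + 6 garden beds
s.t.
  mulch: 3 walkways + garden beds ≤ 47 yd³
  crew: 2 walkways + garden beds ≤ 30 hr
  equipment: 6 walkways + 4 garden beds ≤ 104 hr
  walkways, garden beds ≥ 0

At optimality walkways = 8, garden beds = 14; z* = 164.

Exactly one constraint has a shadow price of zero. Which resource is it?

mulch

mulch: 38/47 (slack 9)
crew: 30/30 (binding)
equipment: 104/104 (binding)
By complementary slackness, a constraint with positive slack has shadow price 0 → mulch.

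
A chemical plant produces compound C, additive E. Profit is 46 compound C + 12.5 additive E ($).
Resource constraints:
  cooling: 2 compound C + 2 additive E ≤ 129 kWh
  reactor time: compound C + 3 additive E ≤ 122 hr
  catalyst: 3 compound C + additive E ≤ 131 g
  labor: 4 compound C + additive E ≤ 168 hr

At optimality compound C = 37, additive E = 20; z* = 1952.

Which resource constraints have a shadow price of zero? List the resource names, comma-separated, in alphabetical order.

cooling: 114/129 (slack 15)
reactor time: 97/122 (slack 25)
catalyst: 131/131 (binding)
labor: 168/168 (binding)
By complementary slackness, a constraint with positive slack has shadow price 0 → cooling, reactor time.

cooling, reactor time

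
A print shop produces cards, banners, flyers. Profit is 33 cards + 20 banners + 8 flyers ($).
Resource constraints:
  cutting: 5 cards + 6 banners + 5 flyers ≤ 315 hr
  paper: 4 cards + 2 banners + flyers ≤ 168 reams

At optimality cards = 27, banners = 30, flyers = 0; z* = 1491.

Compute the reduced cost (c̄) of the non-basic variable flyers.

-4

Check each constraint at x*: cutting 315/315 (tight); paper 168/168 (tight).
Dual feasibility on the basic columns requires 5·y_cutting + 4·y_paper = 33, 6·y_cutting + 2·y_paper = 20.
→ y_cutting = 1 and y_paper = 7.
Reduced cost of flyers: c₃ − yᵀa₃ = 8 − (1·5 + 7·1) = 8 − 12 = -4.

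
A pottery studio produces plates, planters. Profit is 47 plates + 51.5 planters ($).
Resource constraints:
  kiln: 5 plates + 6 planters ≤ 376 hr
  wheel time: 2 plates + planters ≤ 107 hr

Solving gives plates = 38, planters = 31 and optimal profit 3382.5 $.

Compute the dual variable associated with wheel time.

3.5

Both kiln and wheel time are binding at x*.
The binding rows give the dual system: 5·y_kiln + 2·y_wheel time = 47 and 6·y_kiln + 1·y_wheel time = 51.5.
Solving: y_kiln = 8, y_wheel time = 3.5.
Shadow price of wheel time = 3.5.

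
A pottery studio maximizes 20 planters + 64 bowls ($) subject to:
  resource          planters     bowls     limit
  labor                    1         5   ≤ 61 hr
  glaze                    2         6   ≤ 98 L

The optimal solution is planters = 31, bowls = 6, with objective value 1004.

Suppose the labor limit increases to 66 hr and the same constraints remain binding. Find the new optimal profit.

Check each constraint at x*: labor 61/61 (tight); glaze 98/98 (tight).
From A_Bᵀ y = c: 1·y_labor + 2·y_glaze = 20; 5·y_labor + 6·y_glaze = 64.
→ y_labor = 2 and y_glaze = 9.
Δz = y_labor·Δb = 2 × (5) = 10, so new z* = 1004 + 10 = 1014.

1014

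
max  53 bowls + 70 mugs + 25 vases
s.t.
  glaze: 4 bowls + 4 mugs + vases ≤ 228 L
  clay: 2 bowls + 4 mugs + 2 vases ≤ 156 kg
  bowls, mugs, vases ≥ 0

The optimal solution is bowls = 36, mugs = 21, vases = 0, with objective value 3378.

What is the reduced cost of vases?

Both glaze and clay are binding at x*.
From A_Bᵀ y = c: 4·y_glaze + 2·y_clay = 53; 4·y_glaze + 4·y_clay = 70.
This yields shadow prices y_glaze = 9, y_clay = 8.5.
Reduced cost of vases: c₃ − yᵀa₃ = 25 − (9·1 + 8.5·2) = 25 − 26 = -1.

-1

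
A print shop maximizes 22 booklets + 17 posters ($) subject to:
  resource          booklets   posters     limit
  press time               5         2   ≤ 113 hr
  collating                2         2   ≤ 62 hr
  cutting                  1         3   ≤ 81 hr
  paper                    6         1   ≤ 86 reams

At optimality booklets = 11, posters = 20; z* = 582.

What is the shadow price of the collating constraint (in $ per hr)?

Binding: collating and paper. Non-binding: press time (18 unused), cutting (10 unused).
By complementary slackness, y = 0 for the non-binding constraints.
Dual feasibility on the basic columns requires 2·y_collating + 6·y_paper = 22, 2·y_collating + 1·y_paper = 17.
Solving: y_collating = 8, y_paper = 1.
Shadow price of collating = 8.

8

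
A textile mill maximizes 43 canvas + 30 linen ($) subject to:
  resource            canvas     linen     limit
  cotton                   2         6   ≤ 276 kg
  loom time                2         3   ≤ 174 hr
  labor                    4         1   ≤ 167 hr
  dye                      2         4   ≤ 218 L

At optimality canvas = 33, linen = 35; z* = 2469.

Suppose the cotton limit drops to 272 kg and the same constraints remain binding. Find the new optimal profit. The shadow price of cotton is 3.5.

2455

Δb = -4, so new z* = 2469 + (3.5)·(-4) = 2469 − 14 = 2455.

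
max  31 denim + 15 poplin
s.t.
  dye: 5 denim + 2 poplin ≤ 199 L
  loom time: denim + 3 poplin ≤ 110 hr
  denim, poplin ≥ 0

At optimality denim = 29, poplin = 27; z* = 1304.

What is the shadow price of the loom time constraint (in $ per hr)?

1

Both dye and loom time are binding at x*.
The binding rows give the dual system: 5·y_dye + 1·y_loom time = 31 and 2·y_dye + 3·y_loom time = 15.
→ y_dye = 6 and y_loom time = 1.
Shadow price of loom time = 1.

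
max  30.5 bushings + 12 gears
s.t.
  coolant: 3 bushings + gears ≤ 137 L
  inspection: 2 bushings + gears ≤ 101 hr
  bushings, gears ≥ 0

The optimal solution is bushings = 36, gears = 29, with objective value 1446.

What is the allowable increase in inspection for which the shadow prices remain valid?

Binding constraints: coolant, inspection. The basis is B = [[3,1],[2,1]] with det 1.
Per unit increase in inspection, x* moves by d = (-1, 3).
The basis stays optimal until bushings reaches 0; allowable increase = 36 hr.

36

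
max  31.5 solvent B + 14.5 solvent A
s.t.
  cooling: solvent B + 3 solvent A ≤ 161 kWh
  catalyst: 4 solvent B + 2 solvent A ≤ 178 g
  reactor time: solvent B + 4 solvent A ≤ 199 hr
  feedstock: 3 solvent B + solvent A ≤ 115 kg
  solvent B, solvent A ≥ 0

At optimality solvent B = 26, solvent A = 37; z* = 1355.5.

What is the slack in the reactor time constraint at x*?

reactor time used = 1·26 + 4·37 = 174; slack = 199 − 174 = 25.

25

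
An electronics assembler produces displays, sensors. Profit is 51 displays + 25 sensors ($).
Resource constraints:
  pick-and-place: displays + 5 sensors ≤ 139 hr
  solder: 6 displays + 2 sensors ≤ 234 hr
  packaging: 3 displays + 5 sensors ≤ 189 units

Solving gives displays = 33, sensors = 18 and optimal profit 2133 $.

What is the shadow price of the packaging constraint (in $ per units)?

2

Binding: solder and packaging. Non-binding: pick-and-place (16 unused).
By complementary slackness, y = 0 for the non-binding constraint.
The binding rows give the dual system: 6·y_solder + 3·y_packaging = 51 and 2·y_solder + 5·y_packaging = 25.
Solving: y_solder = 7.5, y_packaging = 2.
Shadow price of packaging = 2.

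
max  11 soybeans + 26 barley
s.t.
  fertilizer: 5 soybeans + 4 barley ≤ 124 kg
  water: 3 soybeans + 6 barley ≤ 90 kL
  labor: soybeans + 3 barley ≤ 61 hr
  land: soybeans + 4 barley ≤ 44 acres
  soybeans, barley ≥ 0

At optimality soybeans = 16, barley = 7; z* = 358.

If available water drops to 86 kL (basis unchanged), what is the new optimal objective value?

At the optimum: fertilizer uses 108 of 124 (slack = 16); water uses 90 of 90 (binding); labor uses 37 of 61 (slack = 24); land uses 44 of 44 (binding).
Since fertilizer, labor are not tight, their duals are 0.
From A_Bᵀ y = c: 3·y_water + 1·y_land = 11; 6·y_water + 4·y_land = 26.
Solving: y_water = 3, y_land = 2.
Δz = y_water·Δb = 3 × (-4) = -12, so new z* = 358 − 12 = 346.

346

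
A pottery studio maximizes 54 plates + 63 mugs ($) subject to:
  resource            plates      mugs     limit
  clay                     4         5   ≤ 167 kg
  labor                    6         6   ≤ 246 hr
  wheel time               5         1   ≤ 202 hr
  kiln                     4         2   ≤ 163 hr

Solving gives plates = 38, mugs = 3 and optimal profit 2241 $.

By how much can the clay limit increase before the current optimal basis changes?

38

Binding constraints: clay, labor. The basis is B = [[4,5],[6,6]] with det -6.
Per unit increase in clay, x* moves by d = (-1, 1).
The basis stays optimal until plates reaches 0; allowable increase = 38 kg.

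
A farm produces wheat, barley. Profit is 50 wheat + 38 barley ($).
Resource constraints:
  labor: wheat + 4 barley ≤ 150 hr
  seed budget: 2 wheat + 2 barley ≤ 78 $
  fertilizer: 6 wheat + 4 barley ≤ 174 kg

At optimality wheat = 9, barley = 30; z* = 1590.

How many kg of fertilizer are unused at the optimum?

0

fertilizer used = 6·9 + 4·30 = 174; slack = 174 − 174 = 0.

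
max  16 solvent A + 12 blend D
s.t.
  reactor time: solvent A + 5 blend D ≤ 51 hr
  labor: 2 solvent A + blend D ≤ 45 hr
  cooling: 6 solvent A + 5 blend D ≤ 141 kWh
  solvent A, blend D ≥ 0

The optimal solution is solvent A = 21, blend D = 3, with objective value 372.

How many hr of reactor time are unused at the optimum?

reactor time used = 1·21 + 5·3 = 36; slack = 51 − 36 = 15.

15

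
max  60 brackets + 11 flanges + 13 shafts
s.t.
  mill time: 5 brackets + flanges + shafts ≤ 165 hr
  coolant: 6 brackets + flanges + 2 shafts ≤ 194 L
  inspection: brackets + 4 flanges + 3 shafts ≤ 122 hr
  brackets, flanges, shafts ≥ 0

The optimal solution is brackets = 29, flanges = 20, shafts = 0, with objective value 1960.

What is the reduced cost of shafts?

-3

Check each constraint at x*: mill time 165/165 (tight); coolant 194/194 (tight); inspection 109/122 (slack 13).
Slack constraints have shadow price 0 (complementary slackness).
Dual feasibility on the basic columns requires 5·y_mill time + 6·y_coolant = 60, 1·y_mill time + 1·y_coolant = 11.
Solving: y_mill time = 6, y_coolant = 5.
Reduced cost of shafts: c₃ − yᵀa₃ = 13 − (6·1 + 5·2) = 13 − 16 = -3.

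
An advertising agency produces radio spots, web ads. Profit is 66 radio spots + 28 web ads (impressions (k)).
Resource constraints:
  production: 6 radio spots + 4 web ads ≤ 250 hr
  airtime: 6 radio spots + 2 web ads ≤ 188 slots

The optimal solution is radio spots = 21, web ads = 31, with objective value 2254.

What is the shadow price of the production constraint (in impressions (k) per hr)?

Check each constraint at x*: production 250/250 (tight); airtime 188/188 (tight).
Dual feasibility on the basic columns requires 6·y_production + 6·y_airtime = 66, 4·y_production + 2·y_airtime = 28.
This yields shadow prices y_production = 3, y_airtime = 8.
Shadow price of production = 3.

3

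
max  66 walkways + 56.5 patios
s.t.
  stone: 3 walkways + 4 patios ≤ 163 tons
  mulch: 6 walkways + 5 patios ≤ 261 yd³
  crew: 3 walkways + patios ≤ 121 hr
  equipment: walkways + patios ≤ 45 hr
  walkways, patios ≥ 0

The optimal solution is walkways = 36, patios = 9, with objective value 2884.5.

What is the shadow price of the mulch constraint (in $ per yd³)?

Check each constraint at x*: stone 144/163 (slack 19); mulch 261/261 (tight); crew 117/121 (slack 4); equipment 45/45 (tight).
Since stone, crew are not tight, their duals are 0.
Dual feasibility on the basic columns requires 6·y_mulch + 1·y_equipment = 66, 5·y_mulch + 1·y_equipment = 56.5.
Solving: y_mulch = 9.5, y_equipment = 9.
Shadow price of mulch = 9.5.

9.5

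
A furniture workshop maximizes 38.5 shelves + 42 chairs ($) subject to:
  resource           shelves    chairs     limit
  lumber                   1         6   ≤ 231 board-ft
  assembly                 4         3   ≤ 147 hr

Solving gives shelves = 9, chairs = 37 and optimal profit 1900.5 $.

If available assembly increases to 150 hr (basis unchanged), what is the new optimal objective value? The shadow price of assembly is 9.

1927.5

Δb = 3, so new z* = 1900.5 + (9)·(3) = 1900.5 + 27 = 1927.5.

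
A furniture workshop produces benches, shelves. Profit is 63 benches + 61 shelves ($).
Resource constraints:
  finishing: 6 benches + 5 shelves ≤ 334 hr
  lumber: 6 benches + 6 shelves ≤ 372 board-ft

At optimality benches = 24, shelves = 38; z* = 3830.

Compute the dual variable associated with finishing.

2

Check each constraint at x*: finishing 334/334 (tight); lumber 372/372 (tight).
Dual feasibility on the basic columns requires 6·y_finishing + 6·y_lumber = 63, 5·y_finishing + 6·y_lumber = 61.
This yields shadow prices y_finishing = 2, y_lumber = 8.5.
Shadow price of finishing = 2.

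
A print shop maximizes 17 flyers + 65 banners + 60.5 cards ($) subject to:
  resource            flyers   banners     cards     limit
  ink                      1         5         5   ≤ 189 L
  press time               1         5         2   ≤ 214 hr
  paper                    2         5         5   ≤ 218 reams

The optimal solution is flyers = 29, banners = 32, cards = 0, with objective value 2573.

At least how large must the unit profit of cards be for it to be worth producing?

At the optimum: ink uses 189 of 189 (binding); press time uses 189 of 214 (slack = 25); paper uses 218 of 218 (binding).
By complementary slackness, y = 0 for the non-binding constraint.
From A_Bᵀ y = c: 1·y_ink + 2·y_paper = 17; 5·y_ink + 5·y_paper = 65.
This yields shadow prices y_ink = 9, y_paper = 4.
cards enters the basis when its profit ≥ yᵀa₃ = 9·5 + 4·5 = 65.

65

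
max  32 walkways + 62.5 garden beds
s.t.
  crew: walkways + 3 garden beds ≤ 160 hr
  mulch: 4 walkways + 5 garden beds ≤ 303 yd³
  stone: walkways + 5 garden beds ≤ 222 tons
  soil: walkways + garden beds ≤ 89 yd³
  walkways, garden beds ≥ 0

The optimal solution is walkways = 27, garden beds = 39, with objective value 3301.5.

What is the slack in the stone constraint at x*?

0

stone used = 1·27 + 5·39 = 222; slack = 222 − 222 = 0.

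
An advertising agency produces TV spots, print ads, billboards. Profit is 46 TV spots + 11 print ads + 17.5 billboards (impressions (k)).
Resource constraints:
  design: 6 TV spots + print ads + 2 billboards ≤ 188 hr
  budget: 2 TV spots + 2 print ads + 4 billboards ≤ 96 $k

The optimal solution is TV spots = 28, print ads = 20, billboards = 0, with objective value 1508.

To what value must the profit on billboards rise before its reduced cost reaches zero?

22

Check each constraint at x*: design 188/188 (tight); budget 96/96 (tight).
The binding rows give the dual system: 6·y_design + 2·y_budget = 46 and 1·y_design + 2·y_budget = 11.
This yields shadow prices y_design = 7, y_budget = 2.
billboards enters the basis when its profit ≥ yᵀa₃ = 7·2 + 2·4 = 22.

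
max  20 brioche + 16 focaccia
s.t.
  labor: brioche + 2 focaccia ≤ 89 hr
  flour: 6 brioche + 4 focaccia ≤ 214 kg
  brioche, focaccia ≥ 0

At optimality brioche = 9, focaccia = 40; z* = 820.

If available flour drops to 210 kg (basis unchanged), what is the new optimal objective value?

Both labor and flour are binding at x*.
From A_Bᵀ y = c: 1·y_labor + 6·y_flour = 20; 2·y_labor + 4·y_flour = 16.
→ y_labor = 2 and y_flour = 3.
Δz = y_flour·Δb = 3 × (-4) = -12, so new z* = 820 − 12 = 808.

808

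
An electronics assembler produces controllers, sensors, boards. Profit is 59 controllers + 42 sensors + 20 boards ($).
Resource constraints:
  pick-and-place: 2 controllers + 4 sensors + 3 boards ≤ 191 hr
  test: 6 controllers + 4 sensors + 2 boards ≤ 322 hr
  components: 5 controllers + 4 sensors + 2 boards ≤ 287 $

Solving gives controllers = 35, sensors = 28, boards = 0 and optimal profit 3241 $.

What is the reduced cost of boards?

Check each constraint at x*: pick-and-place 182/191 (slack 9); test 322/322 (tight); components 287/287 (tight).
Slack constraints have shadow price 0 (complementary slackness).
Dual feasibility on the basic columns requires 6·y_test + 5·y_components = 59, 4·y_test + 4·y_components = 42.
→ y_test = 6.5 and y_components = 4.
Reduced cost of boards: c₃ − yᵀa₃ = 20 − (6.5·2 + 4·2) = 20 − 21 = -1.

-1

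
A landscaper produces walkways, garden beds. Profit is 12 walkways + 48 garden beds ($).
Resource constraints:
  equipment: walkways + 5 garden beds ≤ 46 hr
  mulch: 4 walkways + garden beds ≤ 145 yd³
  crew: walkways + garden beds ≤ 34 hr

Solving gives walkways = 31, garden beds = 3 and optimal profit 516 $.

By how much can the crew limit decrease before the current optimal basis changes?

24.8

Binding constraints: equipment, crew. The basis is B = [[1,5],[1,1]] with det -4.
Per unit decrease in crew, x* moves by d = (-1.25, 0.25).
The basis stays optimal until walkways reaches 0; allowable decrease = 24.8 hr.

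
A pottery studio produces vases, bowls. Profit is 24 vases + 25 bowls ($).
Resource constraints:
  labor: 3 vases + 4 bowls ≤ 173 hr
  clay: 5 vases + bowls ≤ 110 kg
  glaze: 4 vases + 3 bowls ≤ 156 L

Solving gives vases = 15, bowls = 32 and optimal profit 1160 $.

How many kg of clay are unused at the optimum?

3

clay used = 5·15 + 1·32 = 107; slack = 110 − 107 = 3.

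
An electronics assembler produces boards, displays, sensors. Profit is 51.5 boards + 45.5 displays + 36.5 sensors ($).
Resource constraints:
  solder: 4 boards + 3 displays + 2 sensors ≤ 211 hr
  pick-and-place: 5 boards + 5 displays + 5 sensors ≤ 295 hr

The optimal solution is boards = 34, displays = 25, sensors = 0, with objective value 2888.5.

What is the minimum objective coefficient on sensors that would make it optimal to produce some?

Both solder and pick-and-place are binding at x*.
From A_Bᵀ y = c: 4·y_solder + 5·y_pick-and-place = 51.5; 3·y_solder + 5·y_pick-and-place = 45.5.
→ y_solder = 6 and y_pick-and-place = 5.5.
sensors enters the basis when its profit ≥ yᵀa₃ = 6·2 + 5.5·5 = 39.5.

39.5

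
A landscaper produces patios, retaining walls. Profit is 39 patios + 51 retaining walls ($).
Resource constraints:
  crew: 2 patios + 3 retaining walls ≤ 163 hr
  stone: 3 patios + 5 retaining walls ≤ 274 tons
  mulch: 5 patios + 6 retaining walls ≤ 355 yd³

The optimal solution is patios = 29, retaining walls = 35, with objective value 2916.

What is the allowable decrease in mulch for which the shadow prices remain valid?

29

Binding constraints: crew, mulch. The basis is B = [[2,3],[5,6]] with det -3.
Per unit decrease in mulch, x* moves by d = (-1, 0.6667).
The basis stays optimal until patios reaches 0; allowable decrease = 29 yd³.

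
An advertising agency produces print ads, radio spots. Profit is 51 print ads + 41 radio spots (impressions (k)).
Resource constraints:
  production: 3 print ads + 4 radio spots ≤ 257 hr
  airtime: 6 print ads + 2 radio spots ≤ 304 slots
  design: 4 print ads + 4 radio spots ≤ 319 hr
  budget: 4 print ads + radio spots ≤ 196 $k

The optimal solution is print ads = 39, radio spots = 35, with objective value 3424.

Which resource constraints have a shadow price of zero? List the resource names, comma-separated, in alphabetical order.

production: 257/257 (binding)
airtime: 304/304 (binding)
design: 296/319 (slack 23)
budget: 191/196 (slack 5)
By complementary slackness, a constraint with positive slack has shadow price 0 → budget, design.

budget, design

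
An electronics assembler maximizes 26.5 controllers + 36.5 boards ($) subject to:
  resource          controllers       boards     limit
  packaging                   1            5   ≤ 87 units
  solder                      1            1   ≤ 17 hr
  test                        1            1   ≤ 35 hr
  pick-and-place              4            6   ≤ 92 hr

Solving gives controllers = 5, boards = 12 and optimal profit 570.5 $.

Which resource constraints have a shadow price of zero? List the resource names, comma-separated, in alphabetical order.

packaging, test

packaging: 65/87 (slack 22)
solder: 17/17 (binding)
test: 17/35 (slack 18)
pick-and-place: 92/92 (binding)
By complementary slackness, a constraint with positive slack has shadow price 0 → packaging, test.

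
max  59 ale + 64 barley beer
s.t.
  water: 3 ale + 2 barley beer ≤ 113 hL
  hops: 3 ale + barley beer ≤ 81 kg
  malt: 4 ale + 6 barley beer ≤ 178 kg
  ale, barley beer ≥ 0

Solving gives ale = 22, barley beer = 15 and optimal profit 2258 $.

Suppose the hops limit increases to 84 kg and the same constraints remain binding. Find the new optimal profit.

At the optimum: water uses 96 of 113 (slack = 17); hops uses 81 of 81 (binding); malt uses 178 of 178 (binding).
Slack constraints have shadow price 0 (complementary slackness).
From A_Bᵀ y = c: 3·y_hops + 4·y_malt = 59; 1·y_hops + 6·y_malt = 64.
Solving: y_hops = 7, y_malt = 9.5.
Δz = y_hops·Δb = 7 × (3) = 21, so new z* = 2258 + 21 = 2279.

2279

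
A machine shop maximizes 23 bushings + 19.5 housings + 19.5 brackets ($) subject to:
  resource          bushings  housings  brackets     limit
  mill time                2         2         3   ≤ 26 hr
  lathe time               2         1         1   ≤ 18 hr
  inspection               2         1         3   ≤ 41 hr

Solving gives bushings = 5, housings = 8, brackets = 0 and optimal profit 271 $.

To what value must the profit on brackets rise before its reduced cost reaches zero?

27.5

Check each constraint at x*: mill time 26/26 (tight); lathe time 18/18 (tight); inspection 18/41 (slack 23).
Since inspection is not tight, its dual is 0.
Dual feasibility on the basic columns requires 2·y_mill time + 2·y_lathe time = 23, 2·y_mill time + 1·y_lathe time = 19.5.
→ y_mill time = 8 and y_lathe time = 3.5.
brackets enters the basis when its profit ≥ yᵀa₃ = 8·3 + 3.5·1 = 27.5.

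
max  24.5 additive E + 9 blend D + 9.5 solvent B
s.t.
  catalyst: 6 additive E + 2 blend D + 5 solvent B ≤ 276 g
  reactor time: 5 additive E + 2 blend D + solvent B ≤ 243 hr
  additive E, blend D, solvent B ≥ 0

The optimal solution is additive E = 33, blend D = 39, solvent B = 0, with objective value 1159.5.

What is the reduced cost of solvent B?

At the optimum: catalyst uses 276 of 276 (binding); reactor time uses 243 of 243 (binding).
Dual feasibility on the basic columns requires 6·y_catalyst + 5·y_reactor time = 24.5, 2·y_catalyst + 2·y_reactor time = 9.
→ y_catalyst = 2 and y_reactor time = 2.5.
Reduced cost of solvent B: c₃ − yᵀa₃ = 9.5 − (2·5 + 2.5·1) = 9.5 − 12.5 = -3.

-3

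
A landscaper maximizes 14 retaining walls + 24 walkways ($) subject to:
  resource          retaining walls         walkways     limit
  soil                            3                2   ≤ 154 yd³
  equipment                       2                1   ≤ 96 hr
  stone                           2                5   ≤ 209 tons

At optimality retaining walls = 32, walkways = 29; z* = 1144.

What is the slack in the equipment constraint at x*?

3

equipment used = 2·32 + 1·29 = 93; slack = 96 − 93 = 3.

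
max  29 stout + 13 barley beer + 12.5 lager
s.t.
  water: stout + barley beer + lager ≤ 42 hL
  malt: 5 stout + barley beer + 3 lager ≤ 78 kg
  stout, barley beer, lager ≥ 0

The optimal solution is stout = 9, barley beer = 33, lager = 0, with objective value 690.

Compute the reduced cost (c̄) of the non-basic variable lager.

Both water and malt are binding at x*.
Dual feasibility on the basic columns requires 1·y_water + 5·y_malt = 29, 1·y_water + 1·y_malt = 13.
Solving: y_water = 9, y_malt = 4.
Reduced cost of lager: c₃ − yᵀa₃ = 12.5 − (9·1 + 4·3) = 12.5 − 21 = -8.5.

-8.5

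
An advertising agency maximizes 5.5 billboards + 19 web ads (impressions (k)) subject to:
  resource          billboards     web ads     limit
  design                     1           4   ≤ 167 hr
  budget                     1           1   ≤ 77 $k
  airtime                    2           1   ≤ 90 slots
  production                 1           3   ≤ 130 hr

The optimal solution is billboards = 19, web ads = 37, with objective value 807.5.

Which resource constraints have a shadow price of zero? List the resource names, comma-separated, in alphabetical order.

design: 167/167 (binding)
budget: 56/77 (slack 21)
airtime: 75/90 (slack 15)
production: 130/130 (binding)
By complementary slackness, a constraint with positive slack has shadow price 0 → airtime, budget.

airtime, budget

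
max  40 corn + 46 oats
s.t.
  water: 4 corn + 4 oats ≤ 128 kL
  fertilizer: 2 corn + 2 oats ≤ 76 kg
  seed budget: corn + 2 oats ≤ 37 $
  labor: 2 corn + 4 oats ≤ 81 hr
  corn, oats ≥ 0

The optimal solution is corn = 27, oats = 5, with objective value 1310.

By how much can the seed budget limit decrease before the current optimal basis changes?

5

Binding constraints: water, seed budget. The basis is B = [[4,4],[1,2]] with det 4.
Per unit decrease in seed budget, x* moves by d = (1, -1).
The basis stays optimal until oats reaches 0; allowable decrease = 5 $.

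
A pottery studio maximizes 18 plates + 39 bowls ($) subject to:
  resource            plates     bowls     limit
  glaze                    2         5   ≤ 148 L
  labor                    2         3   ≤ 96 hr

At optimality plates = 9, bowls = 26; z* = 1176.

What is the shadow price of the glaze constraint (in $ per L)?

6

Both glaze and labor are binding at x*.
The binding rows give the dual system: 2·y_glaze + 2·y_labor = 18 and 5·y_glaze + 3·y_labor = 39.
This yields shadow prices y_glaze = 6, y_labor = 3.
Shadow price of glaze = 6.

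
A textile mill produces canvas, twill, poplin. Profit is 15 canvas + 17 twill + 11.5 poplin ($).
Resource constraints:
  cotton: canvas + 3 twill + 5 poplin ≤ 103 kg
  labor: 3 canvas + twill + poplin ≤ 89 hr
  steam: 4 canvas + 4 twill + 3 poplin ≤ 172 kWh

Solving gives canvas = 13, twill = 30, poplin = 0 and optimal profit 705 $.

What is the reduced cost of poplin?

-4

At the optimum: cotton uses 103 of 103 (binding); labor uses 69 of 89 (slack = 20); steam uses 172 of 172 (binding).
Since labor is not tight, its dual is 0.
From A_Bᵀ y = c: 1·y_cotton + 4·y_steam = 15; 3·y_cotton + 4·y_steam = 17.
→ y_cotton = 1 and y_steam = 3.5.
Reduced cost of poplin: c₃ − yᵀa₃ = 11.5 − (1·5 + 3.5·3) = 11.5 − 15.5 = -4.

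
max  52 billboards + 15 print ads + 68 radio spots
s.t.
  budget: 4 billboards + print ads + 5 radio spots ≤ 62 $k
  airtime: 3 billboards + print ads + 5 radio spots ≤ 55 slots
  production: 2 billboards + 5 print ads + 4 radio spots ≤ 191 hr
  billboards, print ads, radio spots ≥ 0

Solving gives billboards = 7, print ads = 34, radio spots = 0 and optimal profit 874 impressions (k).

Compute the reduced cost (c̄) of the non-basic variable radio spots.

Binding: budget and airtime. Non-binding: production (7 unused).
By complementary slackness, y = 0 for the non-binding constraint.
The binding rows give the dual system: 4·y_budget + 3·y_airtime = 52 and 1·y_budget + 1·y_airtime = 15.
Solving: y_budget = 7, y_airtime = 8.
Reduced cost of radio spots: c₃ − yᵀa₃ = 68 − (7·5 + 8·5) = 68 − 75 = -7.

-7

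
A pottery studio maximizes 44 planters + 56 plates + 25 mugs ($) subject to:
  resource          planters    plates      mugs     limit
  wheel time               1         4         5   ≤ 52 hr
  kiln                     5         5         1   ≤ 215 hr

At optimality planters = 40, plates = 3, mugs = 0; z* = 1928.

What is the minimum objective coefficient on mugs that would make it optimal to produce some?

28

At the optimum: wheel time uses 52 of 52 (binding); kiln uses 215 of 215 (binding).
Dual feasibility on the basic columns requires 1·y_wheel time + 5·y_kiln = 44, 4·y_wheel time + 5·y_kiln = 56.
Solving: y_wheel time = 4, y_kiln = 8.
mugs enters the basis when its profit ≥ yᵀa₃ = 4·5 + 8·1 = 28.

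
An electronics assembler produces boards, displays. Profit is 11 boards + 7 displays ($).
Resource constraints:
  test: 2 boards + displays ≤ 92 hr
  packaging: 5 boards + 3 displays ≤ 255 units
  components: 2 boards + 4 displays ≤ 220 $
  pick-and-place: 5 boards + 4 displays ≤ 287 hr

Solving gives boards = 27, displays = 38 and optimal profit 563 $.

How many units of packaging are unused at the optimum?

packaging used = 5·27 + 3·38 = 249; slack = 255 − 249 = 6.

6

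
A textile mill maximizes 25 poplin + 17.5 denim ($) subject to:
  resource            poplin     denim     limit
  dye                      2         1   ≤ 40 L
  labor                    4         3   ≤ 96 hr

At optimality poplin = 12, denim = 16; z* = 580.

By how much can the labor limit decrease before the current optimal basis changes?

Binding constraints: dye, labor. The basis is B = [[2,1],[4,3]] with det 2.
Per unit decrease in labor, x* moves by d = (0.5, -1).
The basis stays optimal until denim reaches 0; allowable decrease = 16 hr.

16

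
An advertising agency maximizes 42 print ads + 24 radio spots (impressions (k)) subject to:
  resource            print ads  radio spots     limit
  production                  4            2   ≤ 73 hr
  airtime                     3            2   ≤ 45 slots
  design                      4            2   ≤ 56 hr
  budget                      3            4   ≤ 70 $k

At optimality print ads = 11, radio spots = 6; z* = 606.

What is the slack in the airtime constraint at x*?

0

airtime used = 3·11 + 2·6 = 45; slack = 45 − 45 = 0.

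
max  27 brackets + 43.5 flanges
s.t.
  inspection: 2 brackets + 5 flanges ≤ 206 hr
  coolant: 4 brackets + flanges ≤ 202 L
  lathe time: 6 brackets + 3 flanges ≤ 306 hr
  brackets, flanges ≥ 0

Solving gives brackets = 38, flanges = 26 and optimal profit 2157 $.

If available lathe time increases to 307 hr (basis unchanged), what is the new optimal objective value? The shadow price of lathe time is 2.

2159

Δb = 1, so new z* = 2157 + (2)·(1) = 2157 + 2 = 2159.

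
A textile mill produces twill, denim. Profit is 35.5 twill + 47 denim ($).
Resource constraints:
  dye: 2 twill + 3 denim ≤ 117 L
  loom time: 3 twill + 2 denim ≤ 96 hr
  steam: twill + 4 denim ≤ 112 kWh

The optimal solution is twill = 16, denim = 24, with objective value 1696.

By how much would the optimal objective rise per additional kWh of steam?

7

Binding: loom time and steam. Non-binding: dye (13 unused).
By complementary slackness, y = 0 for the non-binding constraint.
Dual feasibility on the basic columns requires 3·y_loom time + 1·y_steam = 35.5, 2·y_loom time + 4·y_steam = 47.
Solving: y_loom time = 9.5, y_steam = 7.
Shadow price of steam = 7.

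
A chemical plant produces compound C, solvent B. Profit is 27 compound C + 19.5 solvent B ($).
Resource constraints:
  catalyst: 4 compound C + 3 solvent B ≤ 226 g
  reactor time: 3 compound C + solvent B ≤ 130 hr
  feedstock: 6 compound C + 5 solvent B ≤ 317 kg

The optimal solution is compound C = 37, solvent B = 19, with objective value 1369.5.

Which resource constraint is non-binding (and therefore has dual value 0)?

catalyst

catalyst: 205/226 (slack 21)
reactor time: 130/130 (binding)
feedstock: 317/317 (binding)
By complementary slackness, a constraint with positive slack has shadow price 0 → catalyst.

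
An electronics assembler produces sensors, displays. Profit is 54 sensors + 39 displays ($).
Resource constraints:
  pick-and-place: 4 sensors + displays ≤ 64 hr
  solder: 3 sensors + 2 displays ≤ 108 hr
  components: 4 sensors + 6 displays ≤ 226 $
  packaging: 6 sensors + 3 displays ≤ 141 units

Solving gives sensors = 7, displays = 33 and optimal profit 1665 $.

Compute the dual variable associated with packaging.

7

Binding: components and packaging. Non-binding: pick-and-place (3 unused), solder (21 unused).
Slack constraints have shadow price 0 (complementary slackness).
Dual feasibility on the basic columns requires 4·y_components + 6·y_packaging = 54, 6·y_components + 3·y_packaging = 39.
Solving: y_components = 3, y_packaging = 7.
Shadow price of packaging = 7.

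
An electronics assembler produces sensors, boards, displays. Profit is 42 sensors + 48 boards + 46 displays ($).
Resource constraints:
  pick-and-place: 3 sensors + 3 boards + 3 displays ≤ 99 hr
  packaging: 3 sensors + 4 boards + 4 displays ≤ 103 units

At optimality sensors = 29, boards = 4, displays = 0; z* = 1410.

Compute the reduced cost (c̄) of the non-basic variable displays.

-2

Both pick-and-place and packaging are binding at x*.
The binding rows give the dual system: 3·y_pick-and-place + 3·y_packaging = 42 and 3·y_pick-and-place + 4·y_packaging = 48.
This yields shadow prices y_pick-and-place = 8, y_packaging = 6.
Reduced cost of displays: c₃ − yᵀa₃ = 46 − (8·3 + 6·4) = 46 − 48 = -2.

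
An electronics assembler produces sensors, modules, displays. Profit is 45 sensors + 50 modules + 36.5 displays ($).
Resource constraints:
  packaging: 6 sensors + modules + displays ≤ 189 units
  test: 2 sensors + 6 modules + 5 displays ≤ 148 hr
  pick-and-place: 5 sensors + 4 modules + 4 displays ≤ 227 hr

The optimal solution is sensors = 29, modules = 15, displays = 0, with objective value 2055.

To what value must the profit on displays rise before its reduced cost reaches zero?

42.5

Binding: packaging and test. Non-binding: pick-and-place (22 unused).
Slack constraints have shadow price 0 (complementary slackness).
From A_Bᵀ y = c: 6·y_packaging + 2·y_test = 45; 1·y_packaging + 6·y_test = 50.
This yields shadow prices y_packaging = 5, y_test = 7.5.
displays enters the basis when its profit ≥ yᵀa₃ = 5·1 + 7.5·5 = 42.5.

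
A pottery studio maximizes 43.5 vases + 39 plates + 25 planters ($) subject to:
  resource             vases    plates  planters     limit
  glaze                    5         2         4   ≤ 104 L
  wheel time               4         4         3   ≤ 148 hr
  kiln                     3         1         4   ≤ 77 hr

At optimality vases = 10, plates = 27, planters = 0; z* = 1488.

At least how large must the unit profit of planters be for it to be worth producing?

Binding: glaze and wheel time. Non-binding: kiln (20 unused).
By complementary slackness, y = 0 for the non-binding constraint.
The binding rows give the dual system: 5·y_glaze + 4·y_wheel time = 43.5 and 2·y_glaze + 4·y_wheel time = 39.
This yields shadow prices y_glaze = 1.5, y_wheel time = 9.
planters enters the basis when its profit ≥ yᵀa₃ = 1.5·4 + 9·3 = 33.

33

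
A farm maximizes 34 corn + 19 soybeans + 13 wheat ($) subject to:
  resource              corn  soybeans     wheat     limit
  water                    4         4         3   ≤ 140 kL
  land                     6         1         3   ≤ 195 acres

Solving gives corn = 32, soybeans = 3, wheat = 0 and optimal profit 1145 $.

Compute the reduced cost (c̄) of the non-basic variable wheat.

Both water and land are binding at x*.
From A_Bᵀ y = c: 4·y_water + 6·y_land = 34; 4·y_water + 1·y_land = 19.
→ y_water = 4 and y_land = 3.
Reduced cost of wheat: c₃ − yᵀa₃ = 13 − (4·3 + 3·3) = 13 − 21 = -8.

-8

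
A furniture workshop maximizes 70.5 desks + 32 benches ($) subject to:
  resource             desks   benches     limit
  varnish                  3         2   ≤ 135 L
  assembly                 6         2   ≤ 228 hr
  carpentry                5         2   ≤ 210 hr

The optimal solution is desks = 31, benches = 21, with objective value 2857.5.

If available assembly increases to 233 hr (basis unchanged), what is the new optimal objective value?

2895

Check each constraint at x*: varnish 135/135 (tight); assembly 228/228 (tight); carpentry 197/210 (slack 13).
Since carpentry is not tight, its dual is 0.
Dual feasibility on the basic columns requires 3·y_varnish + 6·y_assembly = 70.5, 2·y_varnish + 2·y_assembly = 32.
This yields shadow prices y_varnish = 8.5, y_assembly = 7.5.
Δz = y_assembly·Δb = 7.5 × (5) = 37.5, so new z* = 2857.5 + 37.5 = 2895.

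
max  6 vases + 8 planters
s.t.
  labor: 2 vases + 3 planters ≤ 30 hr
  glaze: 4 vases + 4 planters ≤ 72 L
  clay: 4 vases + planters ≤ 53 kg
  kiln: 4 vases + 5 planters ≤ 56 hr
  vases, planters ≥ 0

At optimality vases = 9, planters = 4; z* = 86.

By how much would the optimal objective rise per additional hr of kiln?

Binding: labor and kiln. Non-binding: glaze (20 unused), clay (13 unused).
By complementary slackness, y = 0 for the non-binding constraints.
Dual feasibility on the basic columns requires 2·y_labor + 4·y_kiln = 6, 3·y_labor + 5·y_kiln = 8.
This yields shadow prices y_labor = 1, y_kiln = 1.
Shadow price of kiln = 1.

1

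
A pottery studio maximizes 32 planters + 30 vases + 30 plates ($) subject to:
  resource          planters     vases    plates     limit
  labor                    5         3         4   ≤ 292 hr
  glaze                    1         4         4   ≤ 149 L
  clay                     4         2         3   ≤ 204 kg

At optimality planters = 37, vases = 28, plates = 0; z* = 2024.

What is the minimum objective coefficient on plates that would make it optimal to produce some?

37

Check each constraint at x*: labor 269/292 (slack 23); glaze 149/149 (tight); clay 204/204 (tight).
Slack constraints have shadow price 0 (complementary slackness).
Dual feasibility on the basic columns requires 1·y_glaze + 4·y_clay = 32, 4·y_glaze + 2·y_clay = 30.
Solving: y_glaze = 4, y_clay = 7.
plates enters the basis when its profit ≥ yᵀa₃ = 4·4 + 7·3 = 37.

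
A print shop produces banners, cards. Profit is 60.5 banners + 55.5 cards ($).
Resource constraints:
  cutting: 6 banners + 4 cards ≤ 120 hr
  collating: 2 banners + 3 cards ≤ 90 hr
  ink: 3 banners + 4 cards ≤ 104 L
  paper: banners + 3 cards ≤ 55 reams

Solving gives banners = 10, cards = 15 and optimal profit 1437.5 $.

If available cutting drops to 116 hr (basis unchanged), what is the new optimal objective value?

Check each constraint at x*: cutting 120/120 (tight); collating 65/90 (slack 25); ink 90/104 (slack 14); paper 55/55 (tight).
Since collating, ink are not tight, their duals are 0.
From A_Bᵀ y = c: 6·y_cutting + 1·y_paper = 60.5; 4·y_cutting + 3·y_paper = 55.5.
→ y_cutting = 9 and y_paper = 6.5.
Δz = y_cutting·Δb = 9 × (-4) = -36, so new z* = 1437.5 − 36 = 1401.5.

1401.5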